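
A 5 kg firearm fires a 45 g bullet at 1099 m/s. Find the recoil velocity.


v_recoil = m_p * v_p / m_gun = 0.045 * 1099 / 5 = 9.891 m/s

9.891 m/s


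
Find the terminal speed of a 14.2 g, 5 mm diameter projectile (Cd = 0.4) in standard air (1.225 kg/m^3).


A = pi*(d/2)^2 = pi*(5/2000)^2 = 1.96350e-05 m^2
vt = sqrt(2mg/(Cd*rho*A)) = sqrt(2*0.0142*9.81/(0.4 * 1.225 * 1.96350e-05)) = 170.2 m/s

170.2 m/s


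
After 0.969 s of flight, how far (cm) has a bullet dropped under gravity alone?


drop = 0.5*g*t^2 = 0.5*9.81*0.969^2 = 4.6056 m ≈ 460.6 cm

460.6 cm


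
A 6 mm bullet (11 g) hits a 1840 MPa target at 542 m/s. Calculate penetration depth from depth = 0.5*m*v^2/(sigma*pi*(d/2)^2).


A = pi*(d/2)^2 = pi*(6/2)^2 = 28.2743 mm^2
E = 0.5*m*v^2 = 0.5*0.011*542^2 = 1615.7 J
depth = E/(sigma*A) = 1615.7 J / (1840 MPa * 28.2743 mm^2) = 1615.7/(1840 * 28.2743) m = 0.0310564 m ≈ 31.06 mm

31.06 mm


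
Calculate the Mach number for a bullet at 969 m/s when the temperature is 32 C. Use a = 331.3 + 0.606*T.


a = 331.3 + 0.606*(32) = 350.692 m/s
M = v/a = 969/350.692 = 2.763

2.763


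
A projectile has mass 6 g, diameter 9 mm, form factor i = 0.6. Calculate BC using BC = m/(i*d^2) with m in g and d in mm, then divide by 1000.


BC = m/(i*d^2*1000) = 6/(0.6 * 9^2 * 1000) = 0.0001235

0.0001235


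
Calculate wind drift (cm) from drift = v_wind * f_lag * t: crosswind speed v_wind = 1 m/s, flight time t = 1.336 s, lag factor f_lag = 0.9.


drift = v_wind * lag * t = 1 * 0.9 * 1.336 = 1.2024 m ≈ 120.2 cm

120.2 cm


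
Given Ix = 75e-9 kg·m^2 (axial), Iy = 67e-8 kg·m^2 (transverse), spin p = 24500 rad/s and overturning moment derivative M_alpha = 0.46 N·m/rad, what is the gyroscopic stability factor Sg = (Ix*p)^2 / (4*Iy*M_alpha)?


Sg = Ix^2 * p^2 / (4 * Iy * M_alpha) = (75e-9)^2 * 24500^2 / (4 * 67e-8 * 0.46) = 2.739

2.739


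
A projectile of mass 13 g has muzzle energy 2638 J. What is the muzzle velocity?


v = sqrt(2*E/m) = sqrt(2*2638/0.013) = 637.1 m/s

637.1 m/s


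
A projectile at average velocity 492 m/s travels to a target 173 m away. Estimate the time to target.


t = d/v = 173/492 = 0.3516 s

0.3516 s


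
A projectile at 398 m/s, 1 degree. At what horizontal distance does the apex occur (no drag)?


R = v0^2*sin(2*theta)/g = 398^2*sin(2*1°)/9.81 = 563.529 m
apex_dist = R/2 = 563.529/2 = 281.8 m

281.8 m


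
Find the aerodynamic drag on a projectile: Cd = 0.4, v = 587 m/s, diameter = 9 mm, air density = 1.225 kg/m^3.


A = pi*(d/2)^2 = pi*(9/2000)^2 = 6.36173e-05 m^2
Fd = 0.5*Cd*rho*A*v^2 = 0.5*0.4*1.225*6.36173e-05*587^2 = 5.371 N

5.371 N


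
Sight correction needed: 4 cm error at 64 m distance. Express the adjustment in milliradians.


1 mrad subtends 1 cm per 10 m of range, so adj = error_cm / (dist_m / 10) = 4 / (64/10) = 0.625 mrad

0.625 mrad


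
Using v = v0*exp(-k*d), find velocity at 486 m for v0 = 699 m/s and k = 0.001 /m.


v = v0*exp(-k*d) = 699*exp(-0.001*486) = 429.9 m/s

429.9 m/s


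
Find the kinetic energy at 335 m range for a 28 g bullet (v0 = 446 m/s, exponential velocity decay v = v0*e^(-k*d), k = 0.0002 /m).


v = v0*exp(-k*d) = 446*exp(-0.0002*335) = 417.097 m/s
E = 0.5*m*v^2 = 0.5*0.028*417.097^2 = 2436 J

2436 J


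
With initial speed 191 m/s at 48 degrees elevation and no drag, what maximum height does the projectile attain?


H = (v0*sin(theta))^2 / (2g) = (191*sin(48°))^2 / (2*9.81) = 1027 m

1027 m


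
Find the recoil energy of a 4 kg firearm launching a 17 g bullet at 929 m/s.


v_r = m_p*v_p/m_gun = 0.017*929/4 = 3.94825 m/s, E_r = 0.5*m_gun*v_r^2 = 0.5*4*3.94825^2 = 31.18 J

31.18 J


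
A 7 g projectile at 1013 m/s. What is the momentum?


p = m*v = 0.007*1013 = 7.091 kg·m/s

7.091 kg·m/s


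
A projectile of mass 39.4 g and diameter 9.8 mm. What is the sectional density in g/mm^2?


SD = m/d^2 = 39.4/9.8^2 = 0.4102 g/mm^2

0.4102 g/mm^2


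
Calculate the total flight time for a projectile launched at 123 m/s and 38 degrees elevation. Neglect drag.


T = 2*v0*sin(theta)/g = 2*123*sin(38°)/9.81 = 15.44 s

15.44 s


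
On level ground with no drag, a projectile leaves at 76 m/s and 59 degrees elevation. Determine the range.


R = v0^2 * sin(2*theta) / g = 76^2 * sin(2*59°) / 9.81 = 519.9 m

519.9 m


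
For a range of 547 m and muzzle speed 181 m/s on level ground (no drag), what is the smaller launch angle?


sin(2*theta) = R*g/v0^2 = 547*9.81/181^2 = 0.163794, theta = arcsin(0.163794)/2 = 4.714°

4.714 degrees


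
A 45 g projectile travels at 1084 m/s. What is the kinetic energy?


E = 0.5*m*v^2 = 0.5*0.045*1084^2 = 26439 J

26439 J


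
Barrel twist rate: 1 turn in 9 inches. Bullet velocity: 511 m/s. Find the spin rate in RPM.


twist_m = 9*0.0254 = 0.2286 m
spin = v/twist = 511/0.2286 = 2235.346 rev/s
RPM = spin*60 = 2235.346*60 ≈ 134121 RPM

134121 RPM


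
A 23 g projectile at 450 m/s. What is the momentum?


p = m*v = 0.023*450 = 10.35 kg·m/s

10.35 kg·m/s


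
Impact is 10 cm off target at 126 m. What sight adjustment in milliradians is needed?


1 mrad subtends 1 cm per 10 m of range, so adj = error_cm / (dist_m / 10) = 10 / (126/10) = 0.7937 mrad

0.7937 mrad


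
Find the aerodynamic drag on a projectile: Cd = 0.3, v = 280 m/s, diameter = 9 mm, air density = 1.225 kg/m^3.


A = pi*(d/2)^2 = pi*(9/2000)^2 = 6.36173e-05 m^2
Fd = 0.5*Cd*rho*A*v^2 = 0.5*0.3*1.225*6.36173e-05*280^2 = 0.9165 N

0.9165 N


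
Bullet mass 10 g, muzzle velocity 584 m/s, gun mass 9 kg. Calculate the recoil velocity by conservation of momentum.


v_recoil = m_p * v_p / m_gun = 0.01 * 584 / 9 = 0.6489 m/s

0.6489 m/s


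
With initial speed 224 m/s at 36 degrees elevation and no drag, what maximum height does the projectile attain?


H = (v0*sin(theta))^2 / (2g) = (224*sin(36°))^2 / (2*9.81) = 883.6 m

883.6 m


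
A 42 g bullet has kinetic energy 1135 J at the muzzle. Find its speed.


v = sqrt(2*E/m) = sqrt(2*1135/0.042) = 232.5 m/s

232.5 m/s


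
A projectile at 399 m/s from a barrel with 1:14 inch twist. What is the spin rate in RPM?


twist_m = 14*0.0254 = 0.3556 m
spin = v/twist = 399/0.3556 = 1122.047 rev/s
RPM = spin*60 = 1122.047*60 ≈ 67323 RPM

67323 RPM


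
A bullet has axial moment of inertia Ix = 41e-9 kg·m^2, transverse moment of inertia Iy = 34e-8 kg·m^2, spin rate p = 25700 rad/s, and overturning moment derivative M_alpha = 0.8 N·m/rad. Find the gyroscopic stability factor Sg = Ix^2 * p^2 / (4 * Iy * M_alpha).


Sg = Ix^2 * p^2 / (4 * Iy * M_alpha) = (41e-9)^2 * 25700^2 / (4 * 34e-8 * 0.8) = 1.02

1.02


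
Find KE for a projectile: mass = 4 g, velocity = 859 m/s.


E = 0.5*m*v^2 = 0.5*0.004*859^2 = 1476 J

1476 J


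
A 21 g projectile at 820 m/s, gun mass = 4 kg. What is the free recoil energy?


v_r = m_p*v_p/m_gun = 0.021*820/4 = 4.305 m/s, E_r = 0.5*m_gun*v_r^2 = 0.5*4*4.305^2 = 37.07 J

37.07 J


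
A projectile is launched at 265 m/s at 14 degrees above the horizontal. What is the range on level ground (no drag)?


R = v0^2 * sin(2*theta) / g = 265^2 * sin(2*14°) / 9.81 = 3361 m

3361 m


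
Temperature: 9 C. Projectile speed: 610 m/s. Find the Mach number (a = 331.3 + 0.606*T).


a = 331.3 + 0.606*(9) = 336.754 m/s
M = v/a = 610/336.754 = 1.811

1.811


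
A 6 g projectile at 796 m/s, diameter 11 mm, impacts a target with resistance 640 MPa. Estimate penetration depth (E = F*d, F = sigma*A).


A = pi*(d/2)^2 = pi*(11/2)^2 = 95.0332 mm^2
E = 0.5*m*v^2 = 0.5*0.006*796^2 = 1900.85 J
depth = E/(sigma*A) = 1900.85 J / (640 MPa * 95.0332 mm^2) = 1900.85/(640 * 95.0332) m = 0.031253 m ≈ 31.25 mm

31.25 mm


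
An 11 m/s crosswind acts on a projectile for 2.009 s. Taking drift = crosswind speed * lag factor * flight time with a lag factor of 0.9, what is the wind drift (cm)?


drift = v_wind * lag * t = 11 * 0.9 * 2.009 = 19.8891 m ≈ 1989 cm

1989 cm


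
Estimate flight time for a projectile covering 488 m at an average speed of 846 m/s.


t = d/v = 488/846 = 0.5768 s

0.5768 s


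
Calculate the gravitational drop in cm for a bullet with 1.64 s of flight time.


drop = 0.5*g*t^2 = 0.5*9.81*1.64^2 = 13.1925 m ≈ 1319 cm

1319 cm


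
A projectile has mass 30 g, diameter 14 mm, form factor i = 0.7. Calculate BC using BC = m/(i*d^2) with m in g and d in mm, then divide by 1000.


BC = m/(i*d^2*1000) = 30/(0.7 * 14^2 * 1000) = 0.0002187

0.0002187


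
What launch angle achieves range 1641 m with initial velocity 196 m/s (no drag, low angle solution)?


sin(2*theta) = R*g/v0^2 = 1641*9.81/196^2 = 0.41905, theta = arcsin(0.41905)/2 = 12.39°

12.39 degrees


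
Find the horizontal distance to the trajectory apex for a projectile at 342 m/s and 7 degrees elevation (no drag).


R = v0^2*sin(2*theta)/g = 342^2*sin(2*7°)/9.81 = 2884.42 m
apex_dist = R/2 = 2884.42/2 = 1442 m

1442 m


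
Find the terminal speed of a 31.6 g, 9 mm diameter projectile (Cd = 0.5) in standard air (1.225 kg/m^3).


A = pi*(d/2)^2 = pi*(9/2000)^2 = 6.36173e-05 m^2
vt = sqrt(2mg/(Cd*rho*A)) = sqrt(2*0.0316*9.81/(0.5 * 1.225 * 6.36173e-05)) = 126.1 m/s

126.1 m/s


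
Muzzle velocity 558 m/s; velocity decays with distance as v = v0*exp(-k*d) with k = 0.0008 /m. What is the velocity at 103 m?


v = v0*exp(-k*d) = 558*exp(-0.0008*103) = 513.9 m/s

513.9 m/s


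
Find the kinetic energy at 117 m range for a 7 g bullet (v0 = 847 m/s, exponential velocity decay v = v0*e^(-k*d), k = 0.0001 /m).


v = v0*exp(-k*d) = 847*exp(-0.0001*117) = 837.148 m/s
E = 0.5*m*v^2 = 0.5*0.007*837.148^2 = 2453 J

2453 J


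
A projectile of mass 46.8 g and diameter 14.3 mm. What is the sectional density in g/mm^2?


SD = m/d^2 = 46.8/14.3^2 = 0.2289 g/mm^2

0.2289 g/mm^2


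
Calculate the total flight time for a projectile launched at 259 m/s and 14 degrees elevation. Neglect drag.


T = 2*v0*sin(theta)/g = 2*259*sin(14°)/9.81 = 12.77 s

12.77 s


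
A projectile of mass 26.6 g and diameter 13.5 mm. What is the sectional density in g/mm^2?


SD = m/d^2 = 26.6/13.5^2 = 0.146 g/mm^2

0.146 g/mm^2


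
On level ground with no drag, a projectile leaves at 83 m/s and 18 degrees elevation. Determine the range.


R = v0^2 * sin(2*theta) / g = 83^2 * sin(2*18°) / 9.81 = 412.8 m

412.8 m


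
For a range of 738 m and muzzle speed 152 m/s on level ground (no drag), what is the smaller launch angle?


sin(2*theta) = R*g/v0^2 = 738*9.81/152^2 = 0.313356, theta = arcsin(0.313356)/2 = 9.131°

9.131 degrees


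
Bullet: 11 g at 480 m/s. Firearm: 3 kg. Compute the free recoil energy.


v_r = m_p*v_p/m_gun = 0.011*480/3 = 1.76 m/s, E_r = 0.5*m_gun*v_r^2 = 0.5*3*1.76^2 = 4.646 J

4.646 J


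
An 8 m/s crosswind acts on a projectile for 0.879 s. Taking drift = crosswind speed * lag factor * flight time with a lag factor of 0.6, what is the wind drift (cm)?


drift = v_wind * lag * t = 8 * 0.6 * 0.879 = 4.2192 m ≈ 421.9 cm

421.9 cm


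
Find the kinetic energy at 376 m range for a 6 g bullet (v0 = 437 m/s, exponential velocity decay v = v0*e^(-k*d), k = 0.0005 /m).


v = v0*exp(-k*d) = 437*exp(-0.0005*376) = 362.105 m/s
E = 0.5*m*v^2 = 0.5*0.006*362.105^2 = 393.4 J

393.4 J


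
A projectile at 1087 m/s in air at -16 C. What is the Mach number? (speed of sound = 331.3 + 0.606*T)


a = 331.3 + 0.606*(-16) = 321.604 m/s
M = v/a = 1087/321.604 = 3.38

3.38


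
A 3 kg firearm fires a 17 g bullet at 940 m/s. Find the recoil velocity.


v_recoil = m_p * v_p / m_gun = 0.017 * 940 / 3 = 5.327 m/s

5.327 m/s


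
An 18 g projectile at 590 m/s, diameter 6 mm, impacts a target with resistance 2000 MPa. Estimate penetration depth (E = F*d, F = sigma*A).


A = pi*(d/2)^2 = pi*(6/2)^2 = 28.2743 mm^2
E = 0.5*m*v^2 = 0.5*0.018*590^2 = 3132.9 J
depth = E/(sigma*A) = 3132.9 J / (2000 MPa * 28.2743 mm^2) = 3132.9/(2000 * 28.2743) m = 0.0554018 m ≈ 55.4 mm

55.4 mm


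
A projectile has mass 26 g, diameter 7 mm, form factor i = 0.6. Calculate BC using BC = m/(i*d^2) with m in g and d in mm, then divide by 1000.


BC = m/(i*d^2*1000) = 26/(0.6 * 7^2 * 1000) = 0.0008844

0.0008844


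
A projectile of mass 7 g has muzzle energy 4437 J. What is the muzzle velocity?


v = sqrt(2*E/m) = sqrt(2*4437/0.007) = 1126 m/s

1126 m/s


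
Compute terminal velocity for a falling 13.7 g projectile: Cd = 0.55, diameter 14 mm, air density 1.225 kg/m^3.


A = pi*(d/2)^2 = pi*(14/2000)^2 = 1.53938e-04 m^2
vt = sqrt(2mg/(Cd*rho*A)) = sqrt(2*0.0137*9.81/(0.55 * 1.225 * 1.53938e-04)) = 50.91 m/s

50.91 m/s


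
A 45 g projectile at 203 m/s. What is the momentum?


p = m*v = 0.045*203 = 9.135 kg·m/s

9.135 kg·m/s


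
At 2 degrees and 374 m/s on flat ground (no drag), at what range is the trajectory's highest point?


R = v0^2*sin(2*theta)/g = 374^2*sin(2*2°)/9.81 = 994.623 m
apex_dist = R/2 = 994.623/2 = 497.3 m

497.3 m


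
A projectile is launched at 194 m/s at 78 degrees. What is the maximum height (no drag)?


H = (v0*sin(theta))^2 / (2g) = (194*sin(78°))^2 / (2*9.81) = 1835 m

1835 m


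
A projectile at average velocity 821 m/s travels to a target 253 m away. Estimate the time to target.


t = d/v = 253/821 = 0.3082 s

0.3082 s


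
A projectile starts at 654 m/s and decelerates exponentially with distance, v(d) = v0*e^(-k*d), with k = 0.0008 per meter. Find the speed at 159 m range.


v = v0*exp(-k*d) = 654*exp(-0.0008*159) = 575.9 m/s

575.9 m/s


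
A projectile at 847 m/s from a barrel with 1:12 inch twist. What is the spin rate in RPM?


twist_m = 12*0.0254 = 0.3048 m
spin = v/twist = 847/0.3048 = 2778.871 rev/s
RPM = spin*60 = 2778.871*60 ≈ 166732 RPM

166732 RPM


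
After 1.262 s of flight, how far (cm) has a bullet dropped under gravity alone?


drop = 0.5*g*t^2 = 0.5*9.81*1.262^2 = 7.81192 m ≈ 781.2 cm

781.2 cm


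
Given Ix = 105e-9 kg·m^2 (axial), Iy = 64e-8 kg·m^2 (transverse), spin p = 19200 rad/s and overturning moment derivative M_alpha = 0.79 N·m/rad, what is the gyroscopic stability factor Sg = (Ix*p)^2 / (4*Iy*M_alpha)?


Sg = Ix^2 * p^2 / (4 * Iy * M_alpha) = (105e-9)^2 * 19200^2 / (4 * 64e-8 * 0.79) = 2.01

2.01


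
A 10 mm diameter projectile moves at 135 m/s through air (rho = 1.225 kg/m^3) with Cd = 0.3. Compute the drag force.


A = pi*(d/2)^2 = pi*(10/2000)^2 = 7.85398e-05 m^2
Fd = 0.5*Cd*rho*A*v^2 = 0.5*0.3*1.225*7.85398e-05*135^2 = 0.263 N

0.263 N


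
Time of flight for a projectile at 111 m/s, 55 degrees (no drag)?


T = 2*v0*sin(theta)/g = 2*111*sin(55°)/9.81 = 18.54 s

18.54 s


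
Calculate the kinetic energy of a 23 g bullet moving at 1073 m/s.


E = 0.5*m*v^2 = 0.5*0.023*1073^2 = 13240 J

13240 J


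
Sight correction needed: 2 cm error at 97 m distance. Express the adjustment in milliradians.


1 mrad subtends 1 cm per 10 m of range, so adj = error_cm / (dist_m / 10) = 2 / (97/10) = 0.2062 mrad

0.2062 mrad


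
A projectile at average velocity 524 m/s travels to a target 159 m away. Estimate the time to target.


t = d/v = 159/524 = 0.3034 s

0.3034 s


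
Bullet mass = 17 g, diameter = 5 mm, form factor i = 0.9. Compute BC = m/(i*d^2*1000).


BC = m/(i*d^2*1000) = 17/(0.9 * 5^2 * 1000) = 0.0007556

0.0007556


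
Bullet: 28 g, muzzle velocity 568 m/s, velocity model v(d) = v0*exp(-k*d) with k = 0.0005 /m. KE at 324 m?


v = v0*exp(-k*d) = 568*exp(-0.0005*324) = 483.051 m/s
E = 0.5*m*v^2 = 0.5*0.028*483.051^2 = 3267 J

3267 J


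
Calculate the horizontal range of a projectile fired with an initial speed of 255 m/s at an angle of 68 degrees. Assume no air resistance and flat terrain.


R = v0^2 * sin(2*theta) / g = 255^2 * sin(2*68°) / 9.81 = 4605 m

4605 m


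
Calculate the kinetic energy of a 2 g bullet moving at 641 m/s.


E = 0.5*m*v^2 = 0.5*0.002*641^2 = 410.9 J

410.9 J


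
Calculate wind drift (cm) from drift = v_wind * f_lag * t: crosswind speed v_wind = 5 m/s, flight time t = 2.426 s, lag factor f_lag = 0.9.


drift = v_wind * lag * t = 5 * 0.9 * 2.426 = 10.917 m ≈ 1092 cm

1092 cm


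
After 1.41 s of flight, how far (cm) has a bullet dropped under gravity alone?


drop = 0.5*g*t^2 = 0.5*9.81*1.41^2 = 9.75163 m ≈ 975.2 cm

975.2 cm


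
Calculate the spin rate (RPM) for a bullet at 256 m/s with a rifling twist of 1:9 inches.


twist_m = 9*0.0254 = 0.2286 m
spin = v/twist = 256/0.2286 = 1119.86 rev/s
RPM = spin*60 = 1119.86*60 ≈ 67192 RPM

67192 RPM


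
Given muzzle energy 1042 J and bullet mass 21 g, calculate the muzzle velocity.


v = sqrt(2*E/m) = sqrt(2*1042/0.021) = 315 m/s

315 m/s


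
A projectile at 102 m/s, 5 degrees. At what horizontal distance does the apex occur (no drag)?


R = v0^2*sin(2*theta)/g = 102^2*sin(2*5°)/9.81 = 184.163 m
apex_dist = R/2 = 184.163/2 = 92.08 m

92.08 m


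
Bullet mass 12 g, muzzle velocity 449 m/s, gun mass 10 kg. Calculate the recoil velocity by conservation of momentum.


v_recoil = m_p * v_p / m_gun = 0.012 * 449 / 10 = 0.5388 m/s

0.5388 m/s


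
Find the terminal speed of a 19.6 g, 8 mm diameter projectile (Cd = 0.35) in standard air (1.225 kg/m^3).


A = pi*(d/2)^2 = pi*(8/2000)^2 = 5.02655e-05 m^2
vt = sqrt(2mg/(Cd*rho*A)) = sqrt(2*0.0196*9.81/(0.35 * 1.225 * 5.02655e-05)) = 133.6 m/s

133.6 m/s


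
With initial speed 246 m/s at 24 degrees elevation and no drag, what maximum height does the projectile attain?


H = (v0*sin(theta))^2 / (2g) = (246*sin(24°))^2 / (2*9.81) = 510.3 m

510.3 m


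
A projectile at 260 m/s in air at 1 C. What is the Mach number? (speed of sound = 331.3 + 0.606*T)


a = 331.3 + 0.606*(1) = 331.906 m/s
M = v/a = 260/331.906 = 0.7834

0.7834


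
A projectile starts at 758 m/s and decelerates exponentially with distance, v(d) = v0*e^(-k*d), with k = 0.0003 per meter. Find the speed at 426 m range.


v = v0*exp(-k*d) = 758*exp(-0.0003*426) = 667.1 m/s

667.1 m/s


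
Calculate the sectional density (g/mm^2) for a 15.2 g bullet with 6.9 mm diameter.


SD = m/d^2 = 15.2/6.9^2 = 0.3193 g/mm^2

0.3193 g/mm^2


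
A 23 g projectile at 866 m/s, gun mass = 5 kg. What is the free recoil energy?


v_r = m_p*v_p/m_gun = 0.023*866/5 = 3.9836 m/s, E_r = 0.5*m_gun*v_r^2 = 0.5*5*3.9836^2 = 39.67 J

39.67 J


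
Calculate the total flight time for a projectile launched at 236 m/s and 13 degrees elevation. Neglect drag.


T = 2*v0*sin(theta)/g = 2*236*sin(13°)/9.81 = 10.82 s

10.82 s


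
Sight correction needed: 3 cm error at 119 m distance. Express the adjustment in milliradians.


1 mrad subtends 1 cm per 10 m of range, so adj = error_cm / (dist_m / 10) = 3 / (119/10) = 0.2521 mrad

0.2521 mrad


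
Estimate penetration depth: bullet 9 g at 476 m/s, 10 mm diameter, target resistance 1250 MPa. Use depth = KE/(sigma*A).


A = pi*(d/2)^2 = pi*(10/2)^2 = 78.5398 mm^2
E = 0.5*m*v^2 = 0.5*0.009*476^2 = 1019.59 J
depth = E/(sigma*A) = 1019.59 J / (1250 MPa * 78.5398 mm^2) = 1019.59/(1250 * 78.5398) m = 0.0103855 m ≈ 10.39 mm

10.39 mm


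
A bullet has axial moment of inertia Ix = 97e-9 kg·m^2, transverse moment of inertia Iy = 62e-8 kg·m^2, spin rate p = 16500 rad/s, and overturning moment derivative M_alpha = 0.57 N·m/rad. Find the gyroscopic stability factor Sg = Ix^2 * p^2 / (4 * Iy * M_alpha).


Sg = Ix^2 * p^2 / (4 * Iy * M_alpha) = (97e-9)^2 * 16500^2 / (4 * 62e-8 * 0.57) = 1.812

1.812


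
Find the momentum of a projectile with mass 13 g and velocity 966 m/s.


p = m*v = 0.013*966 = 12.56 kg·m/s

12.56 kg·m/s


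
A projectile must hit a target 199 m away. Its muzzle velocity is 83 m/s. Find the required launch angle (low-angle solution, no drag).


sin(2*theta) = R*g/v0^2 = 199*9.81/83^2 = 0.283378, theta = arcsin(0.283378)/2 = 8.231°

8.231 degrees


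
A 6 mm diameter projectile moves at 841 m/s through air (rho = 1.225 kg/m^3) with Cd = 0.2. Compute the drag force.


A = pi*(d/2)^2 = pi*(6/2000)^2 = 2.82743e-05 m^2
Fd = 0.5*Cd*rho*A*v^2 = 0.5*0.2*1.225*2.82743e-05*841^2 = 2.45 N

2.45 N


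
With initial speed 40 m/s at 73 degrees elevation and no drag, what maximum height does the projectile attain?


H = (v0*sin(theta))^2 / (2g) = (40*sin(73°))^2 / (2*9.81) = 74.58 m

74.58 m


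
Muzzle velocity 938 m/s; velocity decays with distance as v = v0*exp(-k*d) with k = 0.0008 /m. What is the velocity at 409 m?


v = v0*exp(-k*d) = 938*exp(-0.0008*409) = 676.2 m/s

676.2 m/s


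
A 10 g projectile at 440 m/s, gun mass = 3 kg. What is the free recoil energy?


v_r = m_p*v_p/m_gun = 0.01*440/3 = 1.46667 m/s, E_r = 0.5*m_gun*v_r^2 = 0.5*3*1.46667^2 = 3.227 J

3.227 J


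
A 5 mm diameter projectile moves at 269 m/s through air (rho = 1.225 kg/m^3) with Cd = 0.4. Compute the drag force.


A = pi*(d/2)^2 = pi*(5/2000)^2 = 1.96350e-05 m^2
Fd = 0.5*Cd*rho*A*v^2 = 0.5*0.4*1.225*1.96350e-05*269^2 = 0.3481 N

0.3481 N


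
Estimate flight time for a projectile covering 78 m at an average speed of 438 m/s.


t = d/v = 78/438 = 0.1781 s

0.1781 s


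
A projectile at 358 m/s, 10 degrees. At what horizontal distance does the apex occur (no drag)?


R = v0^2*sin(2*theta)/g = 358^2*sin(2*10°)/9.81 = 4468.37 m
apex_dist = R/2 = 4468.37/2 = 2234 m

2234 m


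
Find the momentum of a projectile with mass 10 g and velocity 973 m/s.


p = m*v = 0.01*973 = 9.73 kg·m/s

9.73 kg·m/s


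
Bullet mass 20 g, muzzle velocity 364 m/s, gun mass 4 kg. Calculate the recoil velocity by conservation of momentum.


v_recoil = m_p * v_p / m_gun = 0.02 * 364 / 4 = 1.82 m/s

1.82 m/s


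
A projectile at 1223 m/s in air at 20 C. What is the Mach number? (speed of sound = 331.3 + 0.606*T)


a = 331.3 + 0.606*(20) = 343.42 m/s
M = v/a = 1223/343.42 = 3.561

3.561


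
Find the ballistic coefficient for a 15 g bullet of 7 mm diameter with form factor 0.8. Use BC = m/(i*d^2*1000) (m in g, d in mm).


BC = m/(i*d^2*1000) = 15/(0.8 * 7^2 * 1000) = 0.0003827

0.0003827


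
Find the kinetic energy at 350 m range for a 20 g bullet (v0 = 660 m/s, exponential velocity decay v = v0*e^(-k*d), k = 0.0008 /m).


v = v0*exp(-k*d) = 660*exp(-0.0008*350) = 498.817 m/s
E = 0.5*m*v^2 = 0.5*0.02*498.817^2 = 2488 J

2488 J


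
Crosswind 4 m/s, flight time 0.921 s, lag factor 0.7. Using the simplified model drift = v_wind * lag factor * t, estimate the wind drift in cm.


drift = v_wind * lag * t = 4 * 0.7 * 0.921 = 2.5788 m ≈ 257.9 cm

257.9 cm


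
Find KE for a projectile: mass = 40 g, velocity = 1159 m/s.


E = 0.5*m*v^2 = 0.5*0.04*1159^2 = 26866 J

26866 J


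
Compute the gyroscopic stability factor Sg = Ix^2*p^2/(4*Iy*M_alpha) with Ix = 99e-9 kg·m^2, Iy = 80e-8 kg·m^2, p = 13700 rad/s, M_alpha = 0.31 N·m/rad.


Sg = Ix^2 * p^2 / (4 * Iy * M_alpha) = (99e-9)^2 * 13700^2 / (4 * 80e-8 * 0.31) = 1.854

1.854


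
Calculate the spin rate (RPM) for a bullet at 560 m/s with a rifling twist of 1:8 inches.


twist_m = 8*0.0254 = 0.2032 m
spin = v/twist = 560/0.2032 = 2755.906 rev/s
RPM = spin*60 = 2755.906*60 ≈ 165354 RPM

165354 RPM


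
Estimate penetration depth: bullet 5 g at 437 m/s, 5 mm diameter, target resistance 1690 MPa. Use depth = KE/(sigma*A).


A = pi*(d/2)^2 = pi*(5/2)^2 = 19.635 mm^2
E = 0.5*m*v^2 = 0.5*0.005*437^2 = 477.423 J
depth = E/(sigma*A) = 477.423 J / (1690 MPa * 19.635 mm^2) = 477.423/(1690 * 19.635) m = 0.0143875 m ≈ 14.39 mm

14.39 mm


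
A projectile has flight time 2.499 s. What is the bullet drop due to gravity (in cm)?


drop = 0.5*g*t^2 = 0.5*9.81*2.499^2 = 30.6317 m ≈ 3063 cm

3063 cm


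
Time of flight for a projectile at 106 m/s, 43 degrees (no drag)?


T = 2*v0*sin(theta)/g = 2*106*sin(43°)/9.81 = 14.74 s

14.74 s


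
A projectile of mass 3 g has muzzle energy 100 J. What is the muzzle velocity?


v = sqrt(2*E/m) = sqrt(2*100/0.003) = 258.2 m/s

258.2 m/s


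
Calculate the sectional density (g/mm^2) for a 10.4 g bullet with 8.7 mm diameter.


SD = m/d^2 = 10.4/8.7^2 = 0.1374 g/mm^2

0.1374 g/mm^2


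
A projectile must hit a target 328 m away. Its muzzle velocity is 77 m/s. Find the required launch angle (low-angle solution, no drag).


sin(2*theta) = R*g/v0^2 = 328*9.81/77^2 = 0.542702, theta = arcsin(0.542702)/2 = 16.43°

16.43 degrees


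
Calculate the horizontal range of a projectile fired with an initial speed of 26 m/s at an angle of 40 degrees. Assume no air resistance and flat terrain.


R = v0^2 * sin(2*theta) / g = 26^2 * sin(2*40°) / 9.81 = 67.86 m

67.86 m


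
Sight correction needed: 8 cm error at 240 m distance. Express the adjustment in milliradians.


1 mrad subtends 1 cm per 10 m of range, so adj = error_cm / (dist_m / 10) = 8 / (240/10) = 0.3333 mrad

0.3333 mrad


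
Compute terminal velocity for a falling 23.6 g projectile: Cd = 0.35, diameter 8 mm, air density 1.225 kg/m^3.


A = pi*(d/2)^2 = pi*(8/2000)^2 = 5.02655e-05 m^2
vt = sqrt(2mg/(Cd*rho*A)) = sqrt(2*0.0236*9.81/(0.35 * 1.225 * 5.02655e-05)) = 146.6 m/s

146.6 m/s


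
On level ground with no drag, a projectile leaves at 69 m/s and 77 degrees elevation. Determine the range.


R = v0^2 * sin(2*theta) / g = 69^2 * sin(2*77°) / 9.81 = 212.8 m

212.8 m


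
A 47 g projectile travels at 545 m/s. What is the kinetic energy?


E = 0.5*m*v^2 = 0.5*0.047*545^2 = 6980 J

6980 J


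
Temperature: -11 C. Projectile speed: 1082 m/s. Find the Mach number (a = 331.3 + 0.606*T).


a = 331.3 + 0.606*(-11) = 324.634 m/s
M = v/a = 1082/324.634 = 3.333

3.333


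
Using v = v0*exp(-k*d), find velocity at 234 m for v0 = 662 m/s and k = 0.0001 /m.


v = v0*exp(-k*d) = 662*exp(-0.0001*234) = 646.7 m/s

646.7 m/s


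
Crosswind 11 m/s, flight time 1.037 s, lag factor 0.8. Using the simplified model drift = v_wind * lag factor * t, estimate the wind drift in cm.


drift = v_wind * lag * t = 11 * 0.8 * 1.037 = 9.1256 m ≈ 912.6 cm

912.6 cm


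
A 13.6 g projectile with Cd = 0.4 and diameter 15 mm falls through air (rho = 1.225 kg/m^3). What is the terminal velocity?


A = pi*(d/2)^2 = pi*(15/2000)^2 = 1.76715e-04 m^2
vt = sqrt(2mg/(Cd*rho*A)) = sqrt(2*0.0136*9.81/(0.4 * 1.225 * 1.76715e-04)) = 55.51 m/s

55.51 m/s


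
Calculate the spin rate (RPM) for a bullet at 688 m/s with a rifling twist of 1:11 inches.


twist_m = 11*0.0254 = 0.2794 m
spin = v/twist = 688/0.2794 = 2462.419 rev/s
RPM = spin*60 = 2462.419*60 ≈ 147745 RPM

147745 RPM


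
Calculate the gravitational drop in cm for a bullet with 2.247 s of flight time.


drop = 0.5*g*t^2 = 0.5*9.81*2.247^2 = 24.7654 m ≈ 2477 cm

2477 cm


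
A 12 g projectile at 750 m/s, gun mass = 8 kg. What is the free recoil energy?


v_r = m_p*v_p/m_gun = 0.012*750/8 = 1.125 m/s, E_r = 0.5*m_gun*v_r^2 = 0.5*8*1.125^2 = 5.062 J

5.062 J


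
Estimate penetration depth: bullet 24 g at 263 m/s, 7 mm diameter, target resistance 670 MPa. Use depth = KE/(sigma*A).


A = pi*(d/2)^2 = pi*(7/2)^2 = 38.4845 mm^2
E = 0.5*m*v^2 = 0.5*0.024*263^2 = 830.028 J
depth = E/(sigma*A) = 830.028 J / (670 MPa * 38.4845 mm^2) = 830.028/(670 * 38.4845) m = 0.0321908 m ≈ 32.19 mm

32.19 mm


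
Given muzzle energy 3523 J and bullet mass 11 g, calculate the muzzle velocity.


v = sqrt(2*E/m) = sqrt(2*3523/0.011) = 800.3 m/s

800.3 m/s


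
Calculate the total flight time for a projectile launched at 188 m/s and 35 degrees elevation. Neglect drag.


T = 2*v0*sin(theta)/g = 2*188*sin(35°)/9.81 = 21.98 s

21.98 s


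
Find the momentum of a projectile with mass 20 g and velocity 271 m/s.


p = m*v = 0.02*271 = 5.42 kg·m/s

5.42 kg·m/s


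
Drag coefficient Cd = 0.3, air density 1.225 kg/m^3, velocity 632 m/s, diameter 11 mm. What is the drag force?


A = pi*(d/2)^2 = pi*(11/2000)^2 = 9.50332e-05 m^2
Fd = 0.5*Cd*rho*A*v^2 = 0.5*0.3*1.225*9.50332e-05*632^2 = 6.975 N

6.975 N


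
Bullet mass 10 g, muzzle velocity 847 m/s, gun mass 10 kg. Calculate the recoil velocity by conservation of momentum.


v_recoil = m_p * v_p / m_gun = 0.01 * 847 / 10 = 0.847 m/s

0.847 m/s


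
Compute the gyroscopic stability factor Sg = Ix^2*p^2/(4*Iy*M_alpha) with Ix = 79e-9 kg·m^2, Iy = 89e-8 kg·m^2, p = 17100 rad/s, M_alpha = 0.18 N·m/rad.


Sg = Ix^2 * p^2 / (4 * Iy * M_alpha) = (79e-9)^2 * 17100^2 / (4 * 89e-8 * 0.18) = 2.848

2.848


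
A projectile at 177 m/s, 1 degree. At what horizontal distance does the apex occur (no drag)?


R = v0^2*sin(2*theta)/g = 177^2*sin(2*1°)/9.81 = 111.454 m
apex_dist = R/2 = 111.454/2 = 55.73 m

55.73 m


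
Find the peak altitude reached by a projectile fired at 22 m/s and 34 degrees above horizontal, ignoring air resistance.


H = (v0*sin(theta))^2 / (2g) = (22*sin(34°))^2 / (2*9.81) = 7.714 m

7.714 m


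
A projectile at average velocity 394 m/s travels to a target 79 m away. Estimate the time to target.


t = d/v = 79/394 = 0.2005 s

0.2005 s


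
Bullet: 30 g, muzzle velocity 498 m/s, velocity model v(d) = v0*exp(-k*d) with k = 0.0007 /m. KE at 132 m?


v = v0*exp(-k*d) = 498*exp(-0.0007*132) = 454.047 m/s
E = 0.5*m*v^2 = 0.5*0.03*454.047^2 = 3092 J

3092 J


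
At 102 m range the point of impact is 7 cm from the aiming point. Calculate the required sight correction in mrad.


1 mrad subtends 1 cm per 10 m of range, so adj = error_cm / (dist_m / 10) = 7 / (102/10) = 0.6863 mrad

0.6863 mrad


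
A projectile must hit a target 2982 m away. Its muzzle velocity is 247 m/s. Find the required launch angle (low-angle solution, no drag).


sin(2*theta) = R*g/v0^2 = 2982*9.81/247^2 = 0.479494, theta = arcsin(0.479494)/2 = 14.33°

14.33 degrees


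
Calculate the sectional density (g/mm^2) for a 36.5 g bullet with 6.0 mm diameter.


SD = m/d^2 = 36.5/6.0^2 = 1.014 g/mm^2

1.014 g/mm^2


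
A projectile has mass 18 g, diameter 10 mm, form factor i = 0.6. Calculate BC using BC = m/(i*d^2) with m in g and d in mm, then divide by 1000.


BC = m/(i*d^2*1000) = 18/(0.6 * 10^2 * 1000) = 0.0003

0.0003


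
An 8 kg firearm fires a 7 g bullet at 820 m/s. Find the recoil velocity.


v_recoil = m_p * v_p / m_gun = 0.007 * 820 / 8 = 0.7175 m/s

0.7175 m/s


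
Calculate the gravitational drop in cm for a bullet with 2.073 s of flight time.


drop = 0.5*g*t^2 = 0.5*9.81*2.073^2 = 21.0784 m ≈ 2108 cm

2108 cm


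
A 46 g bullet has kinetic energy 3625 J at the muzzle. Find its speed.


v = sqrt(2*E/m) = sqrt(2*3625/0.046) = 397 m/s

397 m/s


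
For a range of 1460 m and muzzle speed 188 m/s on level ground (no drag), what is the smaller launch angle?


sin(2*theta) = R*g/v0^2 = 1460*9.81/188^2 = 0.405234, theta = arcsin(0.405234)/2 = 11.95°

11.95 degrees


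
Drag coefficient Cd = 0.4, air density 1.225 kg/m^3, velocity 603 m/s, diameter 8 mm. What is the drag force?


A = pi*(d/2)^2 = pi*(8/2000)^2 = 5.02655e-05 m^2
Fd = 0.5*Cd*rho*A*v^2 = 0.5*0.4*1.225*5.02655e-05*603^2 = 4.478 N

4.478 N


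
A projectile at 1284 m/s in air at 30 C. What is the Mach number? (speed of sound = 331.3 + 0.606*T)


a = 331.3 + 0.606*(30) = 349.48 m/s
M = v/a = 1284/349.48 = 3.674

3.674


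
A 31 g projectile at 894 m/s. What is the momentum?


p = m*v = 0.031*894 = 27.71 kg·m/s

27.71 kg·m/s


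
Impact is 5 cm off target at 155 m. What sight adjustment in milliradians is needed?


1 mrad subtends 1 cm per 10 m of range, so adj = error_cm / (dist_m / 10) = 5 / (155/10) = 0.3226 mrad

0.3226 mrad


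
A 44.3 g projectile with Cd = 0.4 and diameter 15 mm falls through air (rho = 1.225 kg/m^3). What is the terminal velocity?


A = pi*(d/2)^2 = pi*(15/2000)^2 = 1.76715e-04 m^2
vt = sqrt(2mg/(Cd*rho*A)) = sqrt(2*0.0443*9.81/(0.4 * 1.225 * 1.76715e-04)) = 100.2 m/s

100.2 m/s


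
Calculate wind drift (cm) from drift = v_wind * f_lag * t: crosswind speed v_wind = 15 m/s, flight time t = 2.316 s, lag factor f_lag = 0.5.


drift = v_wind * lag * t = 15 * 0.5 * 2.316 = 17.37 m ≈ 1737 cm

1737 cm


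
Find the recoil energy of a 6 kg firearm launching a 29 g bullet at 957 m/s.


v_r = m_p*v_p/m_gun = 0.029*957/6 = 4.6255 m/s, E_r = 0.5*m_gun*v_r^2 = 0.5*6*4.6255^2 = 64.19 J

64.19 J


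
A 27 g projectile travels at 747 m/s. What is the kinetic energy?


E = 0.5*m*v^2 = 0.5*0.027*747^2 = 7533 J

7533 J


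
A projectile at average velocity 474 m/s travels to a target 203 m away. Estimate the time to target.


t = d/v = 203/474 = 0.4283 s

0.4283 s


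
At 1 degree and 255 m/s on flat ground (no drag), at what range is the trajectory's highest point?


R = v0^2*sin(2*theta)/g = 255^2*sin(2*1°)/9.81 = 231.329 m
apex_dist = R/2 = 231.329/2 = 115.7 m

115.7 m


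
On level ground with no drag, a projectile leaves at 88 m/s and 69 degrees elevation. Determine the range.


R = v0^2 * sin(2*theta) / g = 88^2 * sin(2*69°) / 9.81 = 528.2 m

528.2 m


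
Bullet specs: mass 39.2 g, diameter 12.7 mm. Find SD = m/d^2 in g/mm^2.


SD = m/d^2 = 39.2/12.7^2 = 0.243 g/mm^2

0.243 g/mm^2


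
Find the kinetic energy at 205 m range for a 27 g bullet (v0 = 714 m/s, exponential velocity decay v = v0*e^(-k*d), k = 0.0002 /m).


v = v0*exp(-k*d) = 714*exp(-0.0002*205) = 685.318 m/s
E = 0.5*m*v^2 = 0.5*0.027*685.318^2 = 6340 J

6340 J


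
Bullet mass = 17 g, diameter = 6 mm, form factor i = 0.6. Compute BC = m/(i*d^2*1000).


BC = m/(i*d^2*1000) = 17/(0.6 * 6^2 * 1000) = 0.000787

0.000787


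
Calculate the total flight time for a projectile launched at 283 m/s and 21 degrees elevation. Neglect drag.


T = 2*v0*sin(theta)/g = 2*283*sin(21°)/9.81 = 20.68 s

20.68 s


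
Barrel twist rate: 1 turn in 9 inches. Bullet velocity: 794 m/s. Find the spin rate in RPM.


twist_m = 9*0.0254 = 0.2286 m
spin = v/twist = 794/0.2286 = 3473.316 rev/s
RPM = spin*60 = 3473.316*60 ≈ 208399 RPM

208399 RPM


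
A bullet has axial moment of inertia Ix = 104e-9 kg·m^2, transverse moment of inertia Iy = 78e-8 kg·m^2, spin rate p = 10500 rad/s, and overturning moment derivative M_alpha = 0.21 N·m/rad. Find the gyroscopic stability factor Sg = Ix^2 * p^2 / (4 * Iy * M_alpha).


Sg = Ix^2 * p^2 / (4 * Iy * M_alpha) = (104e-9)^2 * 10500^2 / (4 * 78e-8 * 0.21) = 1.82

1.82


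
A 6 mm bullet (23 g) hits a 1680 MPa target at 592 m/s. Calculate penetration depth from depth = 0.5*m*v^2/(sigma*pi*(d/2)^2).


A = pi*(d/2)^2 = pi*(6/2)^2 = 28.2743 mm^2
E = 0.5*m*v^2 = 0.5*0.023*592^2 = 4030.34 J
depth = E/(sigma*A) = 4030.34 J / (1680 MPa * 28.2743 mm^2) = 4030.34/(1680 * 28.2743) m = 0.0848476 m ≈ 84.85 mm

84.85 mm


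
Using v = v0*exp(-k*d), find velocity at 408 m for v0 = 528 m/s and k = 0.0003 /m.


v = v0*exp(-k*d) = 528*exp(-0.0003*408) = 467.2 m/s

467.2 m/s


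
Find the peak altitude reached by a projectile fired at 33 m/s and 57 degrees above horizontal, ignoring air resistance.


H = (v0*sin(theta))^2 / (2g) = (33*sin(57°))^2 / (2*9.81) = 39.04 m

39.04 m


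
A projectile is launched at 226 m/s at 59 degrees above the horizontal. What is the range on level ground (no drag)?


R = v0^2 * sin(2*theta) / g = 226^2 * sin(2*59°) / 9.81 = 4597 m

4597 m


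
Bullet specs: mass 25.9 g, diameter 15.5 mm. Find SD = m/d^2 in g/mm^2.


SD = m/d^2 = 25.9/15.5^2 = 0.1078 g/mm^2

0.1078 g/mm^2


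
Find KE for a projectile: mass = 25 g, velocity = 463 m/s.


E = 0.5*m*v^2 = 0.5*0.025*463^2 = 2680 J

2680 J


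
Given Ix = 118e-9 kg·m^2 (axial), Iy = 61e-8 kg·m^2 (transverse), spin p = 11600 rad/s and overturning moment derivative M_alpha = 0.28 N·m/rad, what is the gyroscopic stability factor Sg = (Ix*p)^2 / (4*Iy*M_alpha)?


Sg = Ix^2 * p^2 / (4 * Iy * M_alpha) = (118e-9)^2 * 11600^2 / (4 * 61e-8 * 0.28) = 2.742

2.742


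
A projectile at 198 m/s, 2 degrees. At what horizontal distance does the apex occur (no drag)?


R = v0^2*sin(2*theta)/g = 198^2*sin(2*2°)/9.81 = 278.77 m
apex_dist = R/2 = 278.77/2 = 139.4 m

139.4 m


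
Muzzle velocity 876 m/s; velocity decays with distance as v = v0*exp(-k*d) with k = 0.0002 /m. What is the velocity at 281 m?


v = v0*exp(-k*d) = 876*exp(-0.0002*281) = 828.1 m/s

828.1 m/s


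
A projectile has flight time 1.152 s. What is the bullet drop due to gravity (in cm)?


drop = 0.5*g*t^2 = 0.5*9.81*1.152^2 = 6.50945 m ≈ 650.9 cm

650.9 cm


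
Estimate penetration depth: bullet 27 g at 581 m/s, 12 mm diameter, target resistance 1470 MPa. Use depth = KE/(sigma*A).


A = pi*(d/2)^2 = pi*(12/2)^2 = 113.097 mm^2
E = 0.5*m*v^2 = 0.5*0.027*581^2 = 4557.07 J
depth = E/(sigma*A) = 4557.07 J / (1470 MPa * 113.097 mm^2) = 4557.07/(1470 * 113.097) m = 0.0274105 m ≈ 27.41 mm

27.41 mm


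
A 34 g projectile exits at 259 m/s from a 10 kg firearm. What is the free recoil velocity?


v_recoil = m_p * v_p / m_gun = 0.034 * 259 / 10 = 0.8806 m/s

0.8806 m/s


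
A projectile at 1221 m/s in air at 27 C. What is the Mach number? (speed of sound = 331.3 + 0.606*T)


a = 331.3 + 0.606*(27) = 347.662 m/s
M = v/a = 1221/347.662 = 3.512

3.512


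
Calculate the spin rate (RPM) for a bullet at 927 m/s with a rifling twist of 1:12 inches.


twist_m = 12*0.0254 = 0.3048 m
spin = v/twist = 927/0.3048 = 3041.339 rev/s
RPM = spin*60 = 3041.339*60 ≈ 182480 RPM

182480 RPM


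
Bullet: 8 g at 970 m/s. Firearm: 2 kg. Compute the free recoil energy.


v_r = m_p*v_p/m_gun = 0.008*970/2 = 3.88 m/s, E_r = 0.5*m_gun*v_r^2 = 0.5*2*3.88^2 = 15.05 J

15.05 J


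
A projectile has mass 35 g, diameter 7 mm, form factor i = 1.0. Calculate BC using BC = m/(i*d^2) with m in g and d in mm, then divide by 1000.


BC = m/(i*d^2*1000) = 35/(1.0 * 7^2 * 1000) = 0.0007143

0.0007143


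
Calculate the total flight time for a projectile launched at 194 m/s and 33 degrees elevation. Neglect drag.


T = 2*v0*sin(theta)/g = 2*194*sin(33°)/9.81 = 21.54 s

21.54 s


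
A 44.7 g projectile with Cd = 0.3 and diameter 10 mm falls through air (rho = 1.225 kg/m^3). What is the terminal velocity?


A = pi*(d/2)^2 = pi*(10/2000)^2 = 7.85398e-05 m^2
vt = sqrt(2mg/(Cd*rho*A)) = sqrt(2*0.0447*9.81/(0.3 * 1.225 * 7.85398e-05)) = 174.3 m/s

174.3 m/s


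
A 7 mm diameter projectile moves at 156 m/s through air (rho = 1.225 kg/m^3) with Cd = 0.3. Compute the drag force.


A = pi*(d/2)^2 = pi*(7/2000)^2 = 3.84845e-05 m^2
Fd = 0.5*Cd*rho*A*v^2 = 0.5*0.3*1.225*3.84845e-05*156^2 = 0.1721 N

0.1721 N


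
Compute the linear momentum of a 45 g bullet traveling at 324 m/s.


p = m*v = 0.045*324 = 14.58 kg·m/s

14.58 kg·m/s


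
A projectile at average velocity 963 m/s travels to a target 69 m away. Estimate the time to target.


t = d/v = 69/963 = 0.07165 s

0.07165 s


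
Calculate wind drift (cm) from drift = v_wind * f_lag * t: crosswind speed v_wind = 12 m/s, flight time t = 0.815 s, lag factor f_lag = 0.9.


drift = v_wind * lag * t = 12 * 0.9 * 0.815 = 8.802 m ≈ 880.2 cm

880.2 cm


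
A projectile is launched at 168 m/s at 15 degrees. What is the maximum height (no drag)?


H = (v0*sin(theta))^2 / (2g) = (168*sin(15°))^2 / (2*9.81) = 96.36 m

96.36 m


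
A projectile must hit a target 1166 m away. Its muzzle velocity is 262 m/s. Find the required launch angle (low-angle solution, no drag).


sin(2*theta) = R*g/v0^2 = 1166*9.81/262^2 = 0.166635, theta = arcsin(0.166635)/2 = 4.796°

4.796 degrees


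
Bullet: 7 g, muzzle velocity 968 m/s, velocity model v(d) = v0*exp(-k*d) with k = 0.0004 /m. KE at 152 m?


v = v0*exp(-k*d) = 968*exp(-0.0004*152) = 910.899 m/s
E = 0.5*m*v^2 = 0.5*0.007*910.899^2 = 2904 J

2904 J
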